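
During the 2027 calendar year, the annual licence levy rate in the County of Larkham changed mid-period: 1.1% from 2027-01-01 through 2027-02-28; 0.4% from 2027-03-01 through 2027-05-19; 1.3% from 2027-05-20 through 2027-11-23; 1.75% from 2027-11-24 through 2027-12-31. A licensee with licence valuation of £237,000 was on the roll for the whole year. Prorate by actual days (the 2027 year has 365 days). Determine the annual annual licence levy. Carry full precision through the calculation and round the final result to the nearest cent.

£2,647.91

2027-01-01 to 2027-02-28: 59 days at 1.1% → £237,000 × 1.1% × 59/365 = £421.4055
2027-03-01 to 2027-05-19: 80 days at 0.4% → £237,000 × 0.4% × 80/365 = £207.7808
2027-05-20 to 2027-11-23: 188 days at 1.3% → £237,000 × 1.3% × 188/365 = £1,586.9260
2027-11-24 to 2027-12-31: 38 days at 1.75% → £237,000 × 1.75% × 38/365 = £431.7945
Total = £2,647.9068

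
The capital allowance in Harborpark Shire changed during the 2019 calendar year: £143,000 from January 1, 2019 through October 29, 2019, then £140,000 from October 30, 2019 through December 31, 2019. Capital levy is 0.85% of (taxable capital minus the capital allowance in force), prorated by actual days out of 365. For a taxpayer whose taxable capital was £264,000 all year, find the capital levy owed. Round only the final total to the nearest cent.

£1,032.90

January 1 – October 29, 2019: 302 days, exemption £143,000 → (£264,000 − £143,000) × 0.85% × 302/365 = £850.9781
October 30 – December 31, 2019: 63 days, exemption £140,000 → (£264,000 − £140,000) × 0.85% × 63/365 = £181.9233
Total = £1,032.9014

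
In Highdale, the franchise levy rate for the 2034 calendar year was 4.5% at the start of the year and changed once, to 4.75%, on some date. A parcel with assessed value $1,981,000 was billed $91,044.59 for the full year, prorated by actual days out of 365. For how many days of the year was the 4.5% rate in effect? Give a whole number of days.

225 days

Let d = days at the first rate; then 365 − d days at the second rate.
$1,981,000 × [4.5%·d + 4.75%·(365−d)] / 365 = $91,044.59
Solving gives d = 225, so the new rate took effect on 14 Aug 2034.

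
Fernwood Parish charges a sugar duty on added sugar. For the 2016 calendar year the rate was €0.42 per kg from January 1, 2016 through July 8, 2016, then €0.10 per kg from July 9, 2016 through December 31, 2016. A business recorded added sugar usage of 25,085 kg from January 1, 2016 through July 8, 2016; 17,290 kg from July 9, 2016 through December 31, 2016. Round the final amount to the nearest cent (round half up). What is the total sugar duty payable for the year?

€12,264.70

January 1 – July 8, 2016: 25,085 kg at €0.42/kg → €10,535.70
July 9 – December 31, 2016: 17,290 kg at €0.10/kg → €1,729.00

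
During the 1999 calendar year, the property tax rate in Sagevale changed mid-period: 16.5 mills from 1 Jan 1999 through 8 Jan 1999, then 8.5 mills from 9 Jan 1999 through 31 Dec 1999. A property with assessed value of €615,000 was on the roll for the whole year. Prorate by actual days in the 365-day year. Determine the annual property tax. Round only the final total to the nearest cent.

€5,335.34

1 Jan – 8 Jan 1999: 8 days at 16.5 mills → €615,000 × 1.65% × 8/365 = €222.4110
9 Jan – 31 Dec 1999: 357 days at 8.5 mills → €615,000 × 0.85% × 357/365 = €5,112.9247
Total = €5,335.3356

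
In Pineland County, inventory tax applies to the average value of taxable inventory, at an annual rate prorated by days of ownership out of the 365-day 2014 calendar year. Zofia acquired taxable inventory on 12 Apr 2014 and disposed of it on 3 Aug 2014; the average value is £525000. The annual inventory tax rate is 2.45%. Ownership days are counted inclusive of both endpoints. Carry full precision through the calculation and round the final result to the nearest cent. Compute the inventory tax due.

£4017.33

Days held (12 Apr – 3 Aug 2014): 114 out of 365
Tax = £525000 × 2.45% × 114/365 = £4017.3288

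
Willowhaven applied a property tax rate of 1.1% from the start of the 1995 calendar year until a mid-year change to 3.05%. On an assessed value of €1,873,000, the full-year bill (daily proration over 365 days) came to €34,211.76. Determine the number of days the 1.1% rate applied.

Let d = days at the first rate; then 365 − d days at the second rate.
€1,873,000 × [1.1%·d + 3.05%·(365−d)] / 365 = €34,211.76
Solving gives d = 229, so the new rate took effect on 18 Aug 1995.

229 days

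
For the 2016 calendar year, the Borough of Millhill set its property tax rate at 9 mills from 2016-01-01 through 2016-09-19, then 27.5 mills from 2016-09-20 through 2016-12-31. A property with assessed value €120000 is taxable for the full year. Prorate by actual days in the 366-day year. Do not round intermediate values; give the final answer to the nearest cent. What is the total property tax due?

2016-01-01 to 2016-09-19: 263 days at 9 mills → €120000 × 0.9% × 263/366 = €776.0656
2016-09-20 to 2016-12-31: 103 days at 27.5 mills → €120000 × 2.75% × 103/366 = €928.6885
Total = €1704.7541

€1704.75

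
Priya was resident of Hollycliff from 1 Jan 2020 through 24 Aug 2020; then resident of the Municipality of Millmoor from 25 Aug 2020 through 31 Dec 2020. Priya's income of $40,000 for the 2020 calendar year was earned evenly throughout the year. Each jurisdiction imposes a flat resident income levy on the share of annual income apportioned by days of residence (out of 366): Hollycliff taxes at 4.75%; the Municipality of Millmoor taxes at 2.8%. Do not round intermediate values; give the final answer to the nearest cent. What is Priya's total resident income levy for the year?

Hollycliff, 1 Jan – 24 Aug 2020: 237 days → $40,000 × 4.75% × 237/366 = $1,230.3279
The Municipality of Millmoor, 25 Aug – 31 Dec 2020: 129 days → $40,000 × 2.8% × 129/366 = $394.7541
Total = $1,625.0820

$1,625.08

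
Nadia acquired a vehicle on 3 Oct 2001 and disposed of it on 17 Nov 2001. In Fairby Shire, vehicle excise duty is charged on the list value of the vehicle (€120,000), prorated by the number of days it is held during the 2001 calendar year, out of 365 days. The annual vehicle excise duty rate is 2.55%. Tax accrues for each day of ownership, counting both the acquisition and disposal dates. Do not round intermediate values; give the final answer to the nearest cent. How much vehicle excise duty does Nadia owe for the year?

Days held (3 Oct – 17 Nov 2001): 46 out of 365
Tax = €120,000 × 2.55% × 46/365 = €385.6438

€385.64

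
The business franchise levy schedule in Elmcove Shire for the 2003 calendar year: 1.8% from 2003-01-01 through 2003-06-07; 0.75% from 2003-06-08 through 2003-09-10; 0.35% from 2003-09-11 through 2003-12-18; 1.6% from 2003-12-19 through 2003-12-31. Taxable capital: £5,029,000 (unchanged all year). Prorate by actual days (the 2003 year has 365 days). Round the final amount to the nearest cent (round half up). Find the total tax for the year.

2003-01-01 to 2003-06-07: 158 days at 1.8% → £5,029,000 × 1.8% × 158/365 = £39,184.8658
2003-06-08 to 2003-09-10: 95 days at 0.75% → £5,029,000 × 0.75% × 95/365 = £9,816.8836
2003-09-11 to 2003-12-18: 99 days at 0.35% → £5,029,000 × 0.35% × 99/365 = £4,774.1055
2003-12-19 to 2003-12-31: 13 days at 1.6% → £5,029,000 × 1.6% × 13/365 = £2,865.8411
Total = £56,641.6959

£56,641.70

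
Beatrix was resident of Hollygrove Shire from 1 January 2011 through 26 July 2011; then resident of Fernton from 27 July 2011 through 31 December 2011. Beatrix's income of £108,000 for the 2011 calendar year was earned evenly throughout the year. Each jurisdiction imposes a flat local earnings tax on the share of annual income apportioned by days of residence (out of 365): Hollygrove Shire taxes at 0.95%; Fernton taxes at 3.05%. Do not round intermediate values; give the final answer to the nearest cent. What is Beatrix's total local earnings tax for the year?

Hollygrove Shire, 1 January – 26 July 2011: 207 days → £108,000 × 0.95% × 207/365 = £581.8685
Fernton, 27 July – 31 December 2011: 158 days → £108,000 × 3.05% × 158/365 = £1,425.8959
Total = £2,007.7644

£2,007.76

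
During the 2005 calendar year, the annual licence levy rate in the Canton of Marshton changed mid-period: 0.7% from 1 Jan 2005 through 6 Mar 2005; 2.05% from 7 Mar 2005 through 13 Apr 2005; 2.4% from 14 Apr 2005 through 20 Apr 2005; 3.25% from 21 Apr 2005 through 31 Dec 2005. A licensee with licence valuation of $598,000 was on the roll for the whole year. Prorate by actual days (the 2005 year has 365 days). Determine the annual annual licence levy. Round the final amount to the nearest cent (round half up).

1 Jan – 6 Mar 2005: 65 days at 0.7% → $598,000 × 0.7% × 65/365 = $745.4521
7 Mar – 13 Apr 2005: 38 days at 2.05% → $598,000 × 2.05% × 38/365 = $1,276.2795
14 Apr – 20 Apr 2005: 7 days at 2.4% → $598,000 × 2.4% × 7/365 = $275.2438
21 Apr – 31 Dec 2005: 255 days at 3.25% → $598,000 × 3.25% × 255/365 = $13,577.8767
Total = $15,874.8521

$15,874.85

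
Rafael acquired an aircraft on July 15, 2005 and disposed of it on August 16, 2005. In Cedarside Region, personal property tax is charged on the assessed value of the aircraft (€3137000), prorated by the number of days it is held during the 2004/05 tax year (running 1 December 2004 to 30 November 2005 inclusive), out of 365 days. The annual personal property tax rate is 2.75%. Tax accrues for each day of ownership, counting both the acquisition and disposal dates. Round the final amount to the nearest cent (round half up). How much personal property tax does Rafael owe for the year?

Days held (July 15 – August 16, 2005): 33 out of 365
Tax = €3137000 × 2.75% × 33/365 = €7799.5274

€7799.53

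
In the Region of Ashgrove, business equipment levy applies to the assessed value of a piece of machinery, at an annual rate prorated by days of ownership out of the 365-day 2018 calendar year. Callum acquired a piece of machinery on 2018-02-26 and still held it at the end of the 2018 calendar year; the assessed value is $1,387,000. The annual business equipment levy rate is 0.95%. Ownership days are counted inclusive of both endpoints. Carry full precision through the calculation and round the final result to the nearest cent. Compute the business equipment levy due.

Days held (2018-02-26 to 2018-12-31): 309 out of 365
Tax = $1,387,000 × 0.95% × 309/365 = $11,154.9000

$11,154.90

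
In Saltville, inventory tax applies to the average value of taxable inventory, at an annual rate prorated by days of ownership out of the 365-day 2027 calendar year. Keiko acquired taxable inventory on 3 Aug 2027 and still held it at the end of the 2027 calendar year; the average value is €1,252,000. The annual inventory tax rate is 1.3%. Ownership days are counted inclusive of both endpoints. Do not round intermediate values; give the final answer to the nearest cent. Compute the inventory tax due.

€6,733.36

Days held (3 Aug – 31 Dec 2027): 151 out of 365
Tax = €1,252,000 × 1.3% × 151/365 = €6,733.3589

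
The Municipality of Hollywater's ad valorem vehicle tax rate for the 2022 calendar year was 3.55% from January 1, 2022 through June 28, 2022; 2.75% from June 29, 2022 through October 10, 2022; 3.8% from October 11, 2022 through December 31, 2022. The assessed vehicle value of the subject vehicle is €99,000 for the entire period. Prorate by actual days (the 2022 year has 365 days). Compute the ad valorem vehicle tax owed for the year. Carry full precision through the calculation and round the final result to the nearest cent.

€3,344.44

January 1 – June 28, 2022: 179 days at 3.55% → €99,000 × 3.55% × 179/365 = €1,723.5493
June 29 – October 10, 2022: 104 days at 2.75% → €99,000 × 2.75% × 104/365 = €775.7260
October 11 – December 31, 2022: 82 days at 3.8% → €99,000 × 3.8% × 82/365 = €845.1616
Total = €3,344.4370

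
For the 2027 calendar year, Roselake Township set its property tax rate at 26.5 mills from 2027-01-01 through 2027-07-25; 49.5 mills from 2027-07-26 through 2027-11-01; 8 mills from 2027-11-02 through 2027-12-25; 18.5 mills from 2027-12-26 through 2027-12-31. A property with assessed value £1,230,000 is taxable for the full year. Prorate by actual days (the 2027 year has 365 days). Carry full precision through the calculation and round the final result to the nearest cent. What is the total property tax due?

£36,739.93

2027-01-01 to 2027-07-25: 206 days at 26.5 mills → £1,230,000 × 2.65% × 206/365 = £18,396.0822
2027-07-26 to 2027-11-01: 99 days at 49.5 mills → £1,230,000 × 4.95% × 99/365 = £16,514.0137
2027-11-02 to 2027-12-25: 54 days at 8 mills → £1,230,000 × 0.8% × 54/365 = £1,455.7808
2027-12-26 to 2027-12-31: 6 days at 18.5 mills → £1,230,000 × 1.85% × 6/365 = £374.0548
Total = £36,739.9315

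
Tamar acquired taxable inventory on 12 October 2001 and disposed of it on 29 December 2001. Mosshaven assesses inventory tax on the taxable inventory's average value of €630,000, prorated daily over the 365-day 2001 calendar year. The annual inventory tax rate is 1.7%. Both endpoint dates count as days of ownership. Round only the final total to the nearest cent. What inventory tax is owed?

€2,318.05

Days held (12 October – 29 December 2001): 79 out of 365
Tax = €630,000 × 1.7% × 79/365 = €2,318.0548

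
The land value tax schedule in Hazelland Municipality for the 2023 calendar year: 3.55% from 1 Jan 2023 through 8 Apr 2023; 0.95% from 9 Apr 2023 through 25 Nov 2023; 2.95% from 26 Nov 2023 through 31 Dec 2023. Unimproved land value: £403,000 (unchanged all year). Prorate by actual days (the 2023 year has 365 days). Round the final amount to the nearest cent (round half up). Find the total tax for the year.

£7,436.73

1 Jan – 8 Apr 2023: 98 days at 3.55% → £403,000 × 3.55% × 98/365 = £3,841.1973
9 Apr – 25 Nov 2023: 231 days at 0.95% → £403,000 × 0.95% × 231/365 = £2,422.9685
26 Nov – 31 Dec 2023: 36 days at 2.95% → £403,000 × 2.95% × 36/365 = £1,172.5644
Total = £7,436.7301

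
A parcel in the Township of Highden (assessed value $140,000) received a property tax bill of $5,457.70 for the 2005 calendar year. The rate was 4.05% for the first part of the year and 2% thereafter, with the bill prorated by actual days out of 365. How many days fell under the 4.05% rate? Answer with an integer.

Let d = days at the first rate; then 365 − d days at the second rate.
$140,000 × [4.05%·d + 2%·(365−d)] / 365 = $5,457.70
Solving gives d = 338, so the new rate took effect on 5 December 2005.

338 days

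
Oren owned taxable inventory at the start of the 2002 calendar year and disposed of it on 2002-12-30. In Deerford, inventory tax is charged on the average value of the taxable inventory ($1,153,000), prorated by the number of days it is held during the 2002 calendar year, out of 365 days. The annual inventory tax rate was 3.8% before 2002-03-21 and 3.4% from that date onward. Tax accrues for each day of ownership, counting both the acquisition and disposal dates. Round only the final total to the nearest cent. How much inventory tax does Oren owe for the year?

2002-01-01 to 2002-03-20: 79 days at 3.8% → $1,153,000 × 3.8% × 79/365 = $9,483.0301
2002-03-21 to 2002-12-30: 285 days at 3.4% → $1,153,000 × 3.4% × 285/365 = $30,609.7808
Total = $40,092.8110

$40,092.81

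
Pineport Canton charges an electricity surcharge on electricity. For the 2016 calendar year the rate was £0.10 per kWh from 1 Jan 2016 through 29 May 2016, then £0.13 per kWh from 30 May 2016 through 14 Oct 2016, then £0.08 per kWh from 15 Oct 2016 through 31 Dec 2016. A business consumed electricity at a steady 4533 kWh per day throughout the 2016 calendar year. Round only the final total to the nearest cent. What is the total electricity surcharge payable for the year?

£177602.94

1 Jan – 29 May 2016: 150 days × 4533 kWh/day = 679,950 kWh at £0.10/kWh → £67995.00
30 May – 14 Oct 2016: 138 days × 4533 kWh/day = 625,554 kWh at £0.13/kWh → £81322.02
15 Oct – 31 Dec 2016: 78 days × 4533 kWh/day = 353,574 kWh at £0.08/kWh → £28285.92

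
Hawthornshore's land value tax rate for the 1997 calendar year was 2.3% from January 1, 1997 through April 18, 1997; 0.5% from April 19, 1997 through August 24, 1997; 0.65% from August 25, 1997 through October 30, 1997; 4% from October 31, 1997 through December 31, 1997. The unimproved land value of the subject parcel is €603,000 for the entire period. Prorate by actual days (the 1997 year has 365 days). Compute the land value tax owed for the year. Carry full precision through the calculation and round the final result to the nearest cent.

€9,977.58

January 1 – April 18, 1997: 108 days at 2.3% → €603,000 × 2.3% × 108/365 = €4,103.7041
April 19 – August 24, 1997: 128 days at 0.5% → €603,000 × 0.5% × 128/365 = €1,057.3151
August 25 – October 30, 1997: 67 days at 0.65% → €603,000 × 0.65% × 67/365 = €719.4699
October 31 – December 31, 1997: 62 days at 4% → €603,000 × 4% × 62/365 = €4,097.0959
Total = €9,977.5849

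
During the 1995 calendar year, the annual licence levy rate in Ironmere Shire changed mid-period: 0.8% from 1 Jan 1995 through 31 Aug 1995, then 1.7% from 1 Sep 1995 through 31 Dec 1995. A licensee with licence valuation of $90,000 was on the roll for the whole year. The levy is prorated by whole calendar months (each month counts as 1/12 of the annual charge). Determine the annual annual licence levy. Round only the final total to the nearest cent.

1 Jan – 31 Aug 1995: 8 months at 0.8% → $90,000 × 0.8% × 8/12 = $480.0000
1 Sep – 31 Dec 1995: 4 months at 1.7% → $90,000 × 1.7% × 4/12 = $510.0000
Total = $990.0000

$990.00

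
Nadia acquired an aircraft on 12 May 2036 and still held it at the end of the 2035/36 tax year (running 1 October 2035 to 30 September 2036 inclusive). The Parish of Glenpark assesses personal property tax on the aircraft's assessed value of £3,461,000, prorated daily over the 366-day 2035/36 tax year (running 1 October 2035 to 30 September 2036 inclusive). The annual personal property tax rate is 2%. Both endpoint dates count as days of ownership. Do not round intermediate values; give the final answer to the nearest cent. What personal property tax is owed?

£26,855.85

Days held (12 May – 30 Sep 2036): 142 out of 366
Tax = £3,461,000 × 2% × 142/366 = £26,855.8470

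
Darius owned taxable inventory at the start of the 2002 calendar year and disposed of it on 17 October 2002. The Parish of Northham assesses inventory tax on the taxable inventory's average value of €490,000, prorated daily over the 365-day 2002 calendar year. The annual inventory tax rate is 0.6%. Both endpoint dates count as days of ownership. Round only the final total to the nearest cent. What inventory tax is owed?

€2,335.89

Days held (1 January – 17 October 2002): 290 out of 365
Tax = €490,000 × 0.6% × 290/365 = €2,335.8904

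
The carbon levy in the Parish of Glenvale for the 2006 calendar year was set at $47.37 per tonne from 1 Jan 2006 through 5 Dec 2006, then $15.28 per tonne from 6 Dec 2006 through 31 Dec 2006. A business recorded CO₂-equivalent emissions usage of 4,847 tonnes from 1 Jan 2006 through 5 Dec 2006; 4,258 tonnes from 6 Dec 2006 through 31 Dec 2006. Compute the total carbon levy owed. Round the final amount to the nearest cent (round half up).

$294,664.63

1 Jan – 5 Dec 2006: 4,847 tonnes at $47.37/tonne → $229,602.39
6 Dec – 31 Dec 2006: 4,258 tonnes at $15.28/tonne → $65,062.24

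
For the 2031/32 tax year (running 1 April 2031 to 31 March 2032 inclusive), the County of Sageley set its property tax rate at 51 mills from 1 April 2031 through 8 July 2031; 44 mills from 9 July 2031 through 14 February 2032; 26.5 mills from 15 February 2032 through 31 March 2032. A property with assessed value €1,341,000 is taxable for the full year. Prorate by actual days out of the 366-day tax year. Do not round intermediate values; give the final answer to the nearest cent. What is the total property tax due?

1 April – 8 July 2031: 99 days at 51 mills → €1,341,000 × 5.1% × 99/366 = €18,499.2049
9 July 2031 – 14 February 2032: 221 days at 44 mills → €1,341,000 × 4.4% × 221/366 = €35,628.0984
15 February – 31 March 2032: 46 days at 26.5 mills → €1,341,000 × 2.65% × 46/366 = €4,466.3361
Total = €58,593.6393

€58,593.64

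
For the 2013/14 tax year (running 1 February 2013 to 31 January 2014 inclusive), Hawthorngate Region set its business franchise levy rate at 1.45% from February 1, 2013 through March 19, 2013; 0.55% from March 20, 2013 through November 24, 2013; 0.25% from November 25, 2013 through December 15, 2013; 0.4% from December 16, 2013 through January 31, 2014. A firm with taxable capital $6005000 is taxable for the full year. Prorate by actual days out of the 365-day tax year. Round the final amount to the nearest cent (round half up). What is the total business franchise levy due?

$37790.37

February 1 – March 19, 2013: 47 days at 1.45% → $6005000 × 1.45% × 47/365 = $11212.0753
March 20 – November 24, 2013: 250 days at 0.55% → $6005000 × 0.55% × 250/365 = $22621.5753
November 25 – December 15, 2013: 21 days at 0.25% → $6005000 × 0.25% × 21/365 = $863.7329
December 16, 2013 – January 31, 2014: 47 days at 0.4% → $6005000 × 0.4% × 47/365 = $3092.9863
Total = $37790.3699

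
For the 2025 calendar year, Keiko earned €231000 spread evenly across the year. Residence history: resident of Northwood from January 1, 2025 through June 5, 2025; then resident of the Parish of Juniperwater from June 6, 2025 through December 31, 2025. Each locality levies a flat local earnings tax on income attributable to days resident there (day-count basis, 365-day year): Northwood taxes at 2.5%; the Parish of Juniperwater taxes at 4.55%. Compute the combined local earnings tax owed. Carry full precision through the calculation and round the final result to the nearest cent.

€8486.56

Northwood, January 1 – June 5, 2025: 156 days → €231000 × 2.5% × 156/365 = €2468.2192
The Parish of Juniperwater, June 6 – December 31, 2025: 209 days → €231000 × 4.55% × 209/365 = €6018.3411
Total = €8486.5603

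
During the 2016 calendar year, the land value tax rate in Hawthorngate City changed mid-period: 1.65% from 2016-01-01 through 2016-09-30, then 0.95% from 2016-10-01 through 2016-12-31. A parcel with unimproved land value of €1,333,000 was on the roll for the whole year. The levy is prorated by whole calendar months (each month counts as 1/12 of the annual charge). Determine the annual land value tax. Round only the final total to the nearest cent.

€19,661.75

2016-01-01 to 2016-09-30: 9 months at 1.65% → €1,333,000 × 1.65% × 9/12 = €16,495.8750
2016-10-01 to 2016-12-31: 3 months at 0.95% → €1,333,000 × 0.95% × 3/12 = €3,165.8750
Total = €19,661.7500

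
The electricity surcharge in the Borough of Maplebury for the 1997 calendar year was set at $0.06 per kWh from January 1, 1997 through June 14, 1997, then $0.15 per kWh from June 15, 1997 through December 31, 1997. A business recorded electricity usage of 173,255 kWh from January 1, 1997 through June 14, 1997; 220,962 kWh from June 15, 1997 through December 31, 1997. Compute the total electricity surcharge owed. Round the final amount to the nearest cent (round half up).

January 1 – June 14, 1997: 173,255 kWh at $0.06/kWh → $10395.30
June 15 – December 31, 1997: 220,962 kWh at $0.15/kWh → $33144.30

$43539.60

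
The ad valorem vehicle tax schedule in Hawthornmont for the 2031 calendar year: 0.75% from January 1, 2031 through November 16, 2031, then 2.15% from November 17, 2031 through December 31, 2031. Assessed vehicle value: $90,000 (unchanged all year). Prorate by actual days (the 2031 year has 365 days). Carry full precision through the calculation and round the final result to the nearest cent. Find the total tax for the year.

January 1 – November 16, 2031: 320 days at 0.75% → $90,000 × 0.75% × 320/365 = $591.7808
November 17 – December 31, 2031: 45 days at 2.15% → $90,000 × 2.15% × 45/365 = $238.5616
Total = $830.3425

$830.34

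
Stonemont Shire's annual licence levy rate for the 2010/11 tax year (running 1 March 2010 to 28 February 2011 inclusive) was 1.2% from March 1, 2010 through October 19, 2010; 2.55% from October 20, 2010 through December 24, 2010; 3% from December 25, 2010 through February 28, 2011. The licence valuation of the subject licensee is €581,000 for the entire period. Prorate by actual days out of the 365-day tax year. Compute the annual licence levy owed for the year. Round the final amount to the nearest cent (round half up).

€10,281.31

March 1 – October 19, 2010: 233 days at 1.2% → €581,000 × 1.2% × 233/365 = €4,450.6192
October 20 – December 24, 2010: 66 days at 2.55% → €581,000 × 2.55% × 66/365 = €2,678.9671
December 25, 2010 – February 28, 2011: 66 days at 3% → €581,000 × 3% × 66/365 = €3,151.7260
Total = €10,281.3123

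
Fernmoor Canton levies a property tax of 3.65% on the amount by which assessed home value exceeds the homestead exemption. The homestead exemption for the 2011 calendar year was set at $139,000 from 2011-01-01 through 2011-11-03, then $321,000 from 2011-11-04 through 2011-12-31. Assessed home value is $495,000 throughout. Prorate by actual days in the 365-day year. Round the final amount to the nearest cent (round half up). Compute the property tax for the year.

2011-01-01 to 2011-11-03: 307 days, exemption $139,000 → ($495,000 − $139,000) × 3.65% × 307/365 = $10,929.2000
2011-11-04 to 2011-12-31: 58 days, exemption $321,000 → ($495,000 − $321,000) × 3.65% × 58/365 = $1,009.2000
Total = $11,938.4000

$11,938.40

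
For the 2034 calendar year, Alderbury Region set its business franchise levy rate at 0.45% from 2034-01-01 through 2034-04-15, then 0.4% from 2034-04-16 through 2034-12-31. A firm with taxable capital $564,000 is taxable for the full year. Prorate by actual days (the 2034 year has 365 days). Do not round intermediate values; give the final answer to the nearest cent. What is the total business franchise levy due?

$2,337.12

2034-01-01 to 2034-04-15: 105 days at 0.45% → $564,000 × 0.45% × 105/365 = $730.1096
2034-04-16 to 2034-12-31: 260 days at 0.4% → $564,000 × 0.4% × 260/365 = $1,607.0137
Total = $2,337.1233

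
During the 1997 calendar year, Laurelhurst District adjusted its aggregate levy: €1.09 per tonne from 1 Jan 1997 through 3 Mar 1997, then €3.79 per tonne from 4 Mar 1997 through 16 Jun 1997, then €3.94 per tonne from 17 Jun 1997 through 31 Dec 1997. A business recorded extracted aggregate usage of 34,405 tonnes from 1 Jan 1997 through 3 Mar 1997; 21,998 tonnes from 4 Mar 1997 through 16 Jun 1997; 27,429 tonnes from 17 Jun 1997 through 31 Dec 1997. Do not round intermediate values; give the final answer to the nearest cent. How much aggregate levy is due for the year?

1 Jan – 3 Mar 1997: 34,405 tonnes at €1.09/tonne → €37,501.45
4 Mar – 16 Jun 1997: 21,998 tonnes at €3.79/tonne → €83,372.42
17 Jun – 31 Dec 1997: 27,429 tonnes at €3.94/tonne → €108,070.26

€228,944.13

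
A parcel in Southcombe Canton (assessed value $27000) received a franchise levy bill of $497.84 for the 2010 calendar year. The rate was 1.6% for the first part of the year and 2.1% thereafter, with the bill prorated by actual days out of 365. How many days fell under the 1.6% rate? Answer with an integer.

Let d = days at the first rate; then 365 − d days at the second rate.
$27000 × [1.6%·d + 2.1%·(365−d)] / 365 = $497.84
Solving gives d = 187, so the new rate took effect on 7 Jul 2010.

187 days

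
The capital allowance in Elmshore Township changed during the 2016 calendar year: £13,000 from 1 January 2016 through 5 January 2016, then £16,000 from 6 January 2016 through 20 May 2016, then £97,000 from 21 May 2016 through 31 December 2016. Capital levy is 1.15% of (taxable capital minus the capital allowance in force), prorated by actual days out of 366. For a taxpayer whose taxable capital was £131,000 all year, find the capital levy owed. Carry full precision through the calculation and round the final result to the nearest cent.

1 January – 5 January 2016: 5 days, exemption £13,000 → (£131,000 − £13,000) × 1.15% × 5/366 = £18.5383
6 January – 20 May 2016: 136 days, exemption £16,000 → (£131,000 − £16,000) × 1.15% × 136/366 = £491.4208
21 May – 31 December 2016: 225 days, exemption £97,000 → (£131,000 − £97,000) × 1.15% × 225/366 = £240.3689
Total = £750.3279

£750.33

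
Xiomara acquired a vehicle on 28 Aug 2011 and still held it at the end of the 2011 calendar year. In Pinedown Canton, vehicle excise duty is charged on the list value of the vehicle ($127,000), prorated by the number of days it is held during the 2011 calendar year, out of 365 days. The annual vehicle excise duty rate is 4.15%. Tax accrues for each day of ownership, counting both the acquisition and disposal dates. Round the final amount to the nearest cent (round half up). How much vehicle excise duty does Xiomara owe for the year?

Days held (28 Aug – 31 Dec 2011): 126 out of 365
Tax = $127,000 × 4.15% × 126/365 = $1,819.4055

$1,819.41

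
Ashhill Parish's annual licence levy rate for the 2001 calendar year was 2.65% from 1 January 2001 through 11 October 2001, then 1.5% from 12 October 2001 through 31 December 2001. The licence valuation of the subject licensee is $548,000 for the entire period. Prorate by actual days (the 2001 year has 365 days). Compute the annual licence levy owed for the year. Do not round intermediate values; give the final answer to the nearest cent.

$13,123.47

1 January – 11 October 2001: 284 days at 2.65% → $548,000 × 2.65% × 284/365 = $11,299.3096
12 October – 31 December 2001: 81 days at 1.5% → $548,000 × 1.5% × 81/365 = $1,824.1644
Total = $13,123.4740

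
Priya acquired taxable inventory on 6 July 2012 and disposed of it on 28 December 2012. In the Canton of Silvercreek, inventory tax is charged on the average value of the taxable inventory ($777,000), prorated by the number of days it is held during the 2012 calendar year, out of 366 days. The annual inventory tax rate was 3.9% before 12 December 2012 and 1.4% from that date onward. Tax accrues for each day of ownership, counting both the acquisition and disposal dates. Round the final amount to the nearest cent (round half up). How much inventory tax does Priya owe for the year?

$13,669.68

6 July – 11 December 2012: 159 days at 3.9% → $777,000 × 3.9% × 159/366 = $13,164.4180
12 December – 28 December 2012: 17 days at 1.4% → $777,000 × 1.4% × 17/366 = $505.2623
Total = $13,669.6803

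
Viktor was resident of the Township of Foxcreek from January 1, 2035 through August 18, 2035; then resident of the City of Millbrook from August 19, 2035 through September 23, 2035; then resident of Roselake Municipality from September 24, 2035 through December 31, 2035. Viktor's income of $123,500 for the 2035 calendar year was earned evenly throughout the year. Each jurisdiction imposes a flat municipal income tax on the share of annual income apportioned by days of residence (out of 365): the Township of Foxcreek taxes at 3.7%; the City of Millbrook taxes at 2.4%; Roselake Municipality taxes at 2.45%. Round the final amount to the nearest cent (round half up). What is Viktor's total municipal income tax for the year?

$3,992.43

The Township of Foxcreek, January 1 – August 18, 2035: 230 days → $123,500 × 3.7% × 230/365 = $2,879.4110
The City of Millbrook, August 19 – September 23, 2035: 36 days → $123,500 × 2.4% × 36/365 = $292.3397
Roselake Municipality, September 24 – December 31, 2035: 99 days → $123,500 × 2.45% × 99/365 = $820.6829
Total = $3,992.4336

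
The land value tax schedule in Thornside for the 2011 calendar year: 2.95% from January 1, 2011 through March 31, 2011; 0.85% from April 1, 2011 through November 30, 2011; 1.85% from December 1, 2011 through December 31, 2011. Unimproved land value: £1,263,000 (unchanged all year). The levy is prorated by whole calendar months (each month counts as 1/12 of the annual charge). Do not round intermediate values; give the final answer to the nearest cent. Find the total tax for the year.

£18,418.75

January 1 – March 31, 2011: 3 months at 2.95% → £1,263,000 × 2.95% × 3/12 = £9,314.6250
April 1 – November 30, 2011: 8 months at 0.85% → £1,263,000 × 0.85% × 8/12 = £7,157.0000
December 1 – December 31, 2011: 1 month at 1.85% → £1,263,000 × 1.85% × 1/12 = £1,947.1250
Total = £18,418.7500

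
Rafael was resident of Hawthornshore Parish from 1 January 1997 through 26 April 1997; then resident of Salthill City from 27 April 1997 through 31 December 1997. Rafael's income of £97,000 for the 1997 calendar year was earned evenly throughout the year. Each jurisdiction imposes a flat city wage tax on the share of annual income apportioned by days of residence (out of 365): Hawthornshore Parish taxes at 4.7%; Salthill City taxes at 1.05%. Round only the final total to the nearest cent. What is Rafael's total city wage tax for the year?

£2,143.70

Hawthornshore Parish, 1 January – 26 April 1997: 116 days → £97,000 × 4.7% × 116/365 = £1,448.8877
Salthill City, 27 April – 31 December 1997: 249 days → £97,000 × 1.05% × 249/365 = £694.8123
Total = £2,143.7000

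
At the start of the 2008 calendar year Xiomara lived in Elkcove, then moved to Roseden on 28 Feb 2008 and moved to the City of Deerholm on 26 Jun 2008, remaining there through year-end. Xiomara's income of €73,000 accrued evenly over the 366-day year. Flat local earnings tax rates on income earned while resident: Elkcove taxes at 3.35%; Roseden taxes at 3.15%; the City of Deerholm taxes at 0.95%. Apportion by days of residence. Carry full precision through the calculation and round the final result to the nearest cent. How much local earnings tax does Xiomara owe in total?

Elkcove, 1 Jan – 27 Feb 2008: 58 days → €73,000 × 3.35% × 58/366 = €387.5383
Roseden, 28 Feb – 25 Jun 2008: 119 days → €73,000 × 3.15% × 119/366 = €747.6516
The City of Deerholm, 26 Jun – 31 Dec 2008: 189 days → €73,000 × 0.95% × 189/366 = €358.1189
Total = €1,493.3087

€1,493.31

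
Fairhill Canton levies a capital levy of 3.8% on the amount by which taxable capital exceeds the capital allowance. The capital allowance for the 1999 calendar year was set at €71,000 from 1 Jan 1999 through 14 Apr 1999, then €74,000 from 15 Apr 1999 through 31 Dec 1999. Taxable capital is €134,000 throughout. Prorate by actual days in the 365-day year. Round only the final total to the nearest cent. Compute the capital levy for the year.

1 Jan – 14 Apr 1999: 104 days, exemption €71,000 → (€134,000 − €71,000) × 3.8% × 104/365 = €682.1260
15 Apr – 31 Dec 1999: 261 days, exemption €74,000 → (€134,000 − €74,000) × 3.8% × 261/365 = €1,630.3562
Total = €2,312.4822

€2,312.48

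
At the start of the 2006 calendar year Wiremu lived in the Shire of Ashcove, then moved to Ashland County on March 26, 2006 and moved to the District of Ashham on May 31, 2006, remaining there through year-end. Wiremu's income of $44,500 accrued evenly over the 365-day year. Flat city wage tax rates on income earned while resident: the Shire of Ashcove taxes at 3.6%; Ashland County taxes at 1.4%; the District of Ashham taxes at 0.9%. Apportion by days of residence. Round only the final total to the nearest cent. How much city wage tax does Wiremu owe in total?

$717.24

The Shire of Ashcove, January 1 – March 25, 2006: 84 days → $44,500 × 3.6% × 84/365 = $368.6795
Ashland County, March 26 – May 30, 2006: 66 days → $44,500 × 1.4% × 66/365 = $112.6521
The District of Ashham, May 31 – December 31, 2006: 215 days → $44,500 × 0.9% × 215/365 = $235.9110
Total = $717.2425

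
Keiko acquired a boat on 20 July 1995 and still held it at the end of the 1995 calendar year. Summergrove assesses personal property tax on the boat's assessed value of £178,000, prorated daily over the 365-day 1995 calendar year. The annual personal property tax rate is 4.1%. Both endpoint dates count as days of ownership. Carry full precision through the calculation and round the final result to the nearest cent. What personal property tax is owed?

£3,299.10

Days held (20 July – 31 December 1995): 165 out of 365
Tax = £178,000 × 4.1% × 165/365 = £3,299.0959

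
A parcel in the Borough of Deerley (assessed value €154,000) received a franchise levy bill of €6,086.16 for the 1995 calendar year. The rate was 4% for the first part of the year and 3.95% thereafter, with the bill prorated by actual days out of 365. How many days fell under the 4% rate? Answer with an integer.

15 days

Let d = days at the first rate; then 365 − d days at the second rate.
€154,000 × [4%·d + 3.95%·(365−d)] / 365 = €6,086.16
Solving gives d = 15, so the new rate took effect on January 16, 1995.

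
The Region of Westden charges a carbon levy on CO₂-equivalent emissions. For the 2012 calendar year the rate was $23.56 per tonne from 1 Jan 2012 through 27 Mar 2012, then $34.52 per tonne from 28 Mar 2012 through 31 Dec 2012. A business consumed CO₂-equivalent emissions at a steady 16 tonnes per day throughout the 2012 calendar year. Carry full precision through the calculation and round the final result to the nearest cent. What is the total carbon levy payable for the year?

$186,892.80

1 Jan – 27 Mar 2012: 87 days × 16 tonnes/day = 1,392 tonnes at $23.56/tonne → $32,795.52
28 Mar – 31 Dec 2012: 279 days × 16 tonnes/day = 4,464 tonnes at $34.52/tonne → $154,097.28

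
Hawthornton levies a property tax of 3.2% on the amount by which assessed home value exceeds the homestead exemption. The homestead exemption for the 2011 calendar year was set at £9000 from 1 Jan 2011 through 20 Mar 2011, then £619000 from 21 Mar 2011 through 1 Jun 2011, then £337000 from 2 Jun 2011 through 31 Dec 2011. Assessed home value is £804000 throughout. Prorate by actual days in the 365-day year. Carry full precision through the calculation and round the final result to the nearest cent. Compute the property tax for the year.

£15410.94

1 Jan – 20 Mar 2011: 79 days, exemption £9000 → (£804000 − £9000) × 3.2% × 79/365 = £5506.1918
21 Mar – 1 Jun 2011: 73 days, exemption £619000 → (£804000 − £619000) × 3.2% × 73/365 = £1184.0000
2 Jun – 31 Dec 2011: 213 days, exemption £337000 → (£804000 − £337000) × 3.2% × 213/365 = £8720.7452
Total = £15410.9370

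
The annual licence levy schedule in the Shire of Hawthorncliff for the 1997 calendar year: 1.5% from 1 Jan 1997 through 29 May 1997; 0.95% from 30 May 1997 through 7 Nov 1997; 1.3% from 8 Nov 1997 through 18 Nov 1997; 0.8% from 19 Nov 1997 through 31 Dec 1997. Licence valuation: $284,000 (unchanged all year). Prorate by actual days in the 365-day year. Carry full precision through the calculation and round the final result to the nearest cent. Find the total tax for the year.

1 Jan – 29 May 1997: 149 days at 1.5% → $284,000 × 1.5% × 149/365 = $1,739.0137
30 May – 7 Nov 1997: 162 days at 0.95% → $284,000 × 0.95% × 162/365 = $1,197.4685
8 Nov – 18 Nov 1997: 11 days at 1.3% → $284,000 × 1.3% × 11/365 = $111.2658
19 Nov – 31 Dec 1997: 43 days at 0.8% → $284,000 × 0.8% × 43/365 = $267.6603
Total = $3,315.4082

$3,315.41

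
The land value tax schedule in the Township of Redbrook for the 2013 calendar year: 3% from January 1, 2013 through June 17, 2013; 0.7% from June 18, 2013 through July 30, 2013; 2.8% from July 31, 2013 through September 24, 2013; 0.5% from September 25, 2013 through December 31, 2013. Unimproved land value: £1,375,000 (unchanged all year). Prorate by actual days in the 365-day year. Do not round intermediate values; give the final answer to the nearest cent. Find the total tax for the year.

£27,872.95

January 1 – June 17, 2013: 168 days at 3% → £1,375,000 × 3% × 168/365 = £18,986.3014
June 18 – July 30, 2013: 43 days at 0.7% → £1,375,000 × 0.7% × 43/365 = £1,133.9041
July 31 – September 24, 2013: 56 days at 2.8% → £1,375,000 × 2.8% × 56/365 = £5,906.8493
September 25 – December 31, 2013: 98 days at 0.5% → £1,375,000 × 0.5% × 98/365 = £1,845.8904
Total = £27,872.9452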